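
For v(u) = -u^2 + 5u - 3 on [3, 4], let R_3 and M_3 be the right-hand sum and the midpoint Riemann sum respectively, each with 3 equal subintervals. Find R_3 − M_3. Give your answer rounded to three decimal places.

-0.361

R_3 ≈ 1.81481.
M_3 ≈ 2.17593.
R_3 − M_3 ≈ -0.361.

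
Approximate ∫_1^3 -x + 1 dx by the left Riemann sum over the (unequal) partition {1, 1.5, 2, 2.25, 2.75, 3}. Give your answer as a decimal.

-1.5625

Subinterval widths: 0.5, 0.5, 0.25, 0.5, 0.25.
Left endpoints: 1, 1.5, 2, 2.25, 2.75.
f(1) = 0, f(1.5) = -0.5, f(2) = -1, f(2.25) = -1.25, f(2.75) = -1.75.
Sum = Σ Δx_i · f(x_i).
Sum = -1.5625.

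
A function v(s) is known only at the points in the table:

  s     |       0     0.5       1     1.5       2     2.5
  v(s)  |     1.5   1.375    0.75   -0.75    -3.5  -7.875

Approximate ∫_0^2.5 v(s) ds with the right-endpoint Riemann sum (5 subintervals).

Δs = 0.5.
Sum = 0.5·[1.375 + 0.75 + (-0.75) + (-3.5) + (-7.875)] = -5.

-5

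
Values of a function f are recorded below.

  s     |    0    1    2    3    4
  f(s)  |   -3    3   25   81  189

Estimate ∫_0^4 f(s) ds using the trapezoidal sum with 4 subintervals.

Δs = 1.
T_4 = (1/2)·[(-3) + 2·3 + 2·25 + 2·81 + 189] = 202.

202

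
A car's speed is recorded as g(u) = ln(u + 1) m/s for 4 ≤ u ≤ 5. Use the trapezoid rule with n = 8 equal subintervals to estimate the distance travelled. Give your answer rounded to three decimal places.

Δu = (5 − 4)/8 = 0.125.
g(4) ≈ 1.609, g(4.125) ≈ 1.634, g(4.25) ≈ 1.658, g(4.375) ≈ 1.682, g(4.5) ≈ 1.705, g(4.625) ≈ 1.727, g(4.75) ≈ 1.749, g(4.875) ≈ 1.771, g(5) ≈ 1.792.
T_8 = (Δu/2)·[g(u_0) + 2g(u_1) + ... + 2g(u_{7}) + g(u_8)].
Sum ≈ 1.703.

1.703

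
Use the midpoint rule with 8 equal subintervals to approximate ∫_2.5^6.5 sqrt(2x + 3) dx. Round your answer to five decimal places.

13.79194

Δx = (6.5 − 2.5)/8 = 0.5.
Midpoints: 2.75, 3.25, 3.75, 4.25, 4.75, 5.25, 5.75, 6.25.
f(2.75) ≈ 2.91548, f(3.25) ≈ 3.08221, f(3.75) ≈ 3.24037, f(4.25) ≈ 3.39116, f(4.75) ≈ 3.53553, f(5.25) ≈ 3.67423, f(5.75) ≈ 3.80789, f(6.25) ≈ 3.93700.
Sum = Δx · [f(2.75) + f(3.25) + f(3.75) + ...].
Sum ≈ 13.79194.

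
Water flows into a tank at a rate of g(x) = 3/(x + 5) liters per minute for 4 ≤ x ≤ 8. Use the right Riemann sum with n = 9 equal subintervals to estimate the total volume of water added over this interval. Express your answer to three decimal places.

1.081

Δx = (8 − 4)/9 = 4/9.
Right endpoints: 40/9, 44/9, 16/3, 52/9, 56/9, 20/3, 64/9, 68/9, 8.
g(40/9) = 27/85, g(44/9) = 27/89, g(16/3) = 9/31, g(52/9) = 27/97, g(56/9) = 27/101, g(20/3) = 9/35, g(64/9) = 27/109, g(68/9) = 27/113, g(8) = 3/13.
Sum = Δx · [g(40/9) + g(44/9) + g(16/3) + ...].
Sum ≈ 1.081.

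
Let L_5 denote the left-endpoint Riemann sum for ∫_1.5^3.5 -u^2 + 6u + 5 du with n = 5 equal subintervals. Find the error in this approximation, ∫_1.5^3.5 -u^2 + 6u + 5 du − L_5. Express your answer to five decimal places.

0.45333

Exact integral: ∫_1.5^3.5 f(u) du ≈ 26.8333333.
L_5 = 26.38.
Error ≈ 26.8333333 − 26.38 ≈ 0.45333.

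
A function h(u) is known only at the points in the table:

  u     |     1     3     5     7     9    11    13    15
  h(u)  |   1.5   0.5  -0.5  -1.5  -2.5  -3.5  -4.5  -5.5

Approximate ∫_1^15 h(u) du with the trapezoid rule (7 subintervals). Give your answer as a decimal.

-28

Δu = 2.
T_7 = (2/2)·[1.5 + 2·0.5 + 2·(-0.5) + 2·(-1.5) + 2·(-2.5) + 2·(-3.5) + 2·(-4.5) + (-5.5)] = -28.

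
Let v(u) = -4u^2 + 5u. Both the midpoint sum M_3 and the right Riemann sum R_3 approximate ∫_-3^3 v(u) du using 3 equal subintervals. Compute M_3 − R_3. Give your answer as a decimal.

-6

M_3 = -64.
R_3 = -58.
M_3 − R_3 = -6.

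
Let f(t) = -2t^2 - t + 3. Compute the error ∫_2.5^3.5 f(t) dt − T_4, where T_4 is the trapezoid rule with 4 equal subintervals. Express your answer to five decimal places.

Exact integral: ∫_2.5^3.5 f(t) dt ≈ -18.1666667.
T_4 = -18.1875.
Error ≈ -18.1666667 − (-18.1875) ≈ 0.02083.

0.02083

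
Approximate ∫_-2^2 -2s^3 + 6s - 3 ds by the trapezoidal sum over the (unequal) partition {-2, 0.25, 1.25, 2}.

Subinterval widths: 2.25, 1, 0.75.
f(-2) = 1, f(0.25) = -1.53125, f(1.25) = 0.59375, f(2) = -7.
On each subinterval the trapezoid contributes (Δs_i/2)·[f(s_{i-1}) + f(s_i)].
Sum = -3.46875.

-3.46875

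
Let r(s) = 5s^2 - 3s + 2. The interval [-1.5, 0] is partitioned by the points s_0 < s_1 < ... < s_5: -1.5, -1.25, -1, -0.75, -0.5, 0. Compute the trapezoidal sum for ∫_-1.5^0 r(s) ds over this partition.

Subinterval widths: 0.25, 0.25, 0.25, 0.25, 0.5.
r(-1.5) = 17.75, r(-1.25) = 13.5625, r(-1) = 10, r(-0.75) = 7.0625, r(-0.5) = 4.75, r(0) = 2.
On each subinterval the trapezoid contributes (Δs_i/2)·[r(s_{i-1}) + r(s_i)].
Sum = 12.15625.

12.15625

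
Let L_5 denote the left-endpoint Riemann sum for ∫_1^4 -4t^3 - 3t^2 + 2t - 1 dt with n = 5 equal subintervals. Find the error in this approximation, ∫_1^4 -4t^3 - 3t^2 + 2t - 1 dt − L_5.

Exact integral: ∫_1^4 f(t) dt = -306.
L_5 = -224.64.
Error = -306 − (-224.64) = -81.36.

-81.36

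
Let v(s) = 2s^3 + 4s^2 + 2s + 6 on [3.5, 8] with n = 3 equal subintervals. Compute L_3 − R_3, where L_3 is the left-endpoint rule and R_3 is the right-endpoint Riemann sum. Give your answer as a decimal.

-1731.375

L_3 = 1876.5.
R_3 = 3607.875.
L_3 − R_3 = -1731.375.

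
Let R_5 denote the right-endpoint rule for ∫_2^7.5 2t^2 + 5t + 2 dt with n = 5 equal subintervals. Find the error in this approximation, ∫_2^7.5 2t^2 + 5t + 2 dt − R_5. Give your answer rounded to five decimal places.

Exact integral: ∫_2^7.5 f(t) dt ≈ 417.5416667.
R_5 = 492.36.
Error ≈ 417.5416667 − 492.36 ≈ -74.81833.

-74.81833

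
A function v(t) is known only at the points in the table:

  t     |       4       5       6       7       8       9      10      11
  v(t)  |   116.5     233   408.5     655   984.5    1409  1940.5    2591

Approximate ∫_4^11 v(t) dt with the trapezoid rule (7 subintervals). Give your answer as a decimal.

6984.25

Δt = 1.
T_7 = (1/2)·[116.5 + 2·233 + 2·408.5 + 2·655 + 2·984.5 + 2·1409 + 2·1940.5 + 2591] = 6984.25.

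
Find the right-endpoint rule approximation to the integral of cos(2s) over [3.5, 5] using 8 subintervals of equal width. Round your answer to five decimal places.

Δs = (5 − 3.5)/8 = 0.1875.
Right endpoints: 3.6875, 3.875, 4.0625, 4.25, 4.4375, 4.625, 4.8125, 5.
f(3.6875) ≈ 0.46088, f(3.875) ≈ 0.10379, f(4.0625) ≈ -0.26771, f(4.25) ≈ -0.60201, f(4.4375) ≈ -0.85264, f(4.625) ≈ -0.98477, f(4.8125) ≈ -0.98002, f(5) ≈ -0.83907.
Sum = Δs · [f(3.6875) + f(3.875) + f(4.0625) + ...].
Sum ≈ -0.74279.

-0.74279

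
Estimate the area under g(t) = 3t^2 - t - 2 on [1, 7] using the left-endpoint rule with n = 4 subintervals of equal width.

Δt = (7 − 1)/4 = 1.5.
Left endpoints: 1, 2.5, 4, 5.5.
g(1) = 0, g(2.5) = 14.25, g(4) = 42, g(5.5) = 83.25.
Sum = Δt · [g(1) + g(2.5) + g(4) + g(5.5)].
Sum = 209.25.

209.25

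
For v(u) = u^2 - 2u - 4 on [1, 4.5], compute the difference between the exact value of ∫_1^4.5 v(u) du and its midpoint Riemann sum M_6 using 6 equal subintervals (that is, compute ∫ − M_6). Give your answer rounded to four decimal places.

Exact integral: ∫_1^4.5 v(u) du ≈ -3.208333.
M_6 ≈ -3.307581.
Error ≈ -3.208333 − (-3.307581) ≈ 0.0992.

0.0992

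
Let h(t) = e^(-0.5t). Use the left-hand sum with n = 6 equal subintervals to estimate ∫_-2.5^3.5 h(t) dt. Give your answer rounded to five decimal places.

Δt = (3.5 − (-2.5))/6 = 1.
Left endpoints: -2.5, -1.5, -0.5, 0.5, 1.5, 2.5.
h(-2.5) ≈ 3.49034, h(-1.5) ≈ 2.11700, h(-0.5) ≈ 1.28403, h(0.5) ≈ 0.77880, h(1.5) ≈ 0.47237, h(2.5) ≈ 0.28650.
Sum = Δt · [h(-2.5) + h(-1.5) + h(-0.5) + ...].
Sum ≈ 8.42904.

8.42904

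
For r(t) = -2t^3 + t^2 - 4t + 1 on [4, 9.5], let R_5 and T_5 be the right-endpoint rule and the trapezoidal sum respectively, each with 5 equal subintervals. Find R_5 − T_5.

-843.975

R_5 = -4710.86.
T_5 = -3866.885.
R_5 − T_5 = -843.975.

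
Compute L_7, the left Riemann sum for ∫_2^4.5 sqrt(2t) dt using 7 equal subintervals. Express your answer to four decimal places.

Δt = (4.5 − 2)/7 = 5/14.
Left endpoints: 2, 33/14, 19/7, 43/14, 24/7, 53/14, 29/7.
f(2) ≈ 2.0000, f(33/14) ≈ 2.1712, f(19/7) ≈ 2.3299, f(43/14) ≈ 2.4785, f(24/7) ≈ 2.6186, f(53/14) ≈ 2.7516, f(29/7) ≈ 2.8785.
Sum = Δt · [f(2) + f(33/14) + f(19/7) + ...].
Sum ≈ 6.1530.

6.1530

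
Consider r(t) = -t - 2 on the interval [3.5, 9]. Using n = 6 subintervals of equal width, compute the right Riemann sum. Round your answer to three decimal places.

-47.896

Δt = (9 − 3.5)/6 = 11/12.
Right endpoints: 53/12, 16/3, 6.25, 43/6, 97/12, 9.
r(53/12) = -77/12, r(16/3) = -22/3, r(6.25) = -8.25, r(43/6) = -55/6, r(97/12) = -121/12, r(9) = -11.
Sum = Δt · [r(53/12) + r(16/3) + r(6.25) + ...].
Sum ≈ -47.896.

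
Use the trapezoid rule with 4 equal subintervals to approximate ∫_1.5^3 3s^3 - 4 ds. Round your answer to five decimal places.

Δs = (3 − 1.5)/4 = 0.375.
f(1.5) = 6.125, f(1.875) = 8077/512, f(2.25) = 30.171875, f(2.625) = 25735/512, f(3) = 77.
T_4 = (Δs/2)·[f(s_0) + 2f(s_1) + 2f(s_2) + 2f(s_3) + f(s_4)].
Sum ≈ 51.66504.

51.66504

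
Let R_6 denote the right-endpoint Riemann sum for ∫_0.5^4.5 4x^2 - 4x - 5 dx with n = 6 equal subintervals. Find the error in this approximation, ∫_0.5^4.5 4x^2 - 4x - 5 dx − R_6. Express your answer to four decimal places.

Exact integral: ∫_0.5^4.5 f(x) dx ≈ 61.333333.
R_6 ≈ 83.851852.
Error ≈ 61.333333 − 83.851852 ≈ -22.5185.

-22.5185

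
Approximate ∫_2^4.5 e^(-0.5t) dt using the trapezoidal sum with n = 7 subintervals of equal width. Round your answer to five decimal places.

Δt = (4.5 − 2)/7 = 5/14.
f(2) ≈ 0.36788, f(33/14) ≈ 0.30772, f(19/7) ≈ 0.25740, f(43/14) ≈ 0.21530, f(24/7) ≈ 0.18009, f(53/14) ≈ 0.15064, f(29/7) ≈ 0.12601, f(4.5) ≈ 0.10540.
T_7 = (Δt/2)·[f(t_0) + 2f(t_1) + ... + 2f(t_{6}) + f(t_7)].
Sum ≈ 0.52635.

0.52635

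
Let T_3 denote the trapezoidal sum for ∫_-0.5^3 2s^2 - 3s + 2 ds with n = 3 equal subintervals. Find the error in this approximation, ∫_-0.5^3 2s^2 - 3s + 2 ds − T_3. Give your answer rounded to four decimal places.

-1.5880

Exact integral: ∫_-0.5^3 f(s) ds ≈ 11.958333.
T_3 ≈ 13.546296.
Error ≈ 11.958333 − 13.546296 ≈ -1.5880.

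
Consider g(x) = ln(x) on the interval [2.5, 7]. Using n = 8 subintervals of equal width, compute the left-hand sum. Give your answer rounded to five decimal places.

6.53430

Δx = (7 − 2.5)/8 = 0.5625.
Left endpoints: 2.5, 3.0625, 3.625, 4.1875, 4.75, 5.3125, 5.875, 6.4375.
g(2.5) ≈ 0.91629, g(3.0625) ≈ 1.11923, g(3.625) ≈ 1.28785, g(4.1875) ≈ 1.43210, g(4.75) ≈ 1.55814, g(5.3125) ≈ 1.67006, g(5.875) ≈ 1.77071, g(6.4375) ≈ 1.86214.
Sum = Δx · [g(2.5) + g(3.0625) + g(3.625) + ...].
Sum ≈ 6.53430.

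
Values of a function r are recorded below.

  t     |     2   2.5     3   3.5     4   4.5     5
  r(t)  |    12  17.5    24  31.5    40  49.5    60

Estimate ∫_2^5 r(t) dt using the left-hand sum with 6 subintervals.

87.25

Δt = 0.5.
Sum = 0.5·[12 + 17.5 + 24 + 31.5 + 40 + 49.5] = 87.25.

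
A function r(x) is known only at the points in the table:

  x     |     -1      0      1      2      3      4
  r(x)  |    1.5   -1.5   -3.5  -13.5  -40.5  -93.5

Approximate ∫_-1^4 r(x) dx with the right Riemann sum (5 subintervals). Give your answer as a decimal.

Δx = 1.
Sum = 1·[(-1.5) + (-3.5) + (-13.5) + (-40.5) + (-93.5)] = -152.5.

-152.5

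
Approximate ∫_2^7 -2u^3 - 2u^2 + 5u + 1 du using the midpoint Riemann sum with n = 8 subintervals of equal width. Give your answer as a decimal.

-1293.61328125

Δu = (7 − 2)/8 = 0.625.
Midpoints: 2.3125, 2.9375, 3.5625, 4.1875, 4.8125, 5.4375, 6.0625, 6.6875.
f(2.3125) = -46829/2048, f(2.9375) = -107039/2048, f(3.5625) = -198649/2048, f(4.1875) = -327659/2048, f(4.8125) = -500069/2048, f(5.4375) = -721879/2048, f(6.0625) = -999089/2048, f(6.6875) = -1337699/2048.
Sum = Δu · [f(2.3125) + f(2.9375) + f(3.5625) + ...].
Sum = -1293.61328125.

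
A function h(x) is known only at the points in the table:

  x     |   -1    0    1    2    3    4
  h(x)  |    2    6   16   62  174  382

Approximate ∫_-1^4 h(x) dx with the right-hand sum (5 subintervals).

Δx = 1.
Sum = 1·[6 + 16 + 62 + 174 + 382] = 640.

640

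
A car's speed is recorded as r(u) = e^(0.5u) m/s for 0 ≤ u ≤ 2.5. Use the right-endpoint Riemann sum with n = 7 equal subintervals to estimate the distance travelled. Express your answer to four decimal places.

5.4386

Δu = (2.5 − 0)/7 = 5/14.
Right endpoints: 5/14, 5/7, 15/14, 10/7, 25/14, 15/7, 2.5.
r(5/14) ≈ 1.1955, r(5/7) ≈ 1.4292, r(15/14) ≈ 1.7087, r(10/7) ≈ 2.0427, r(25/14) ≈ 2.4421, r(15/7) ≈ 2.9195, r(2.5) ≈ 3.4903.
Sum = Δu · [r(5/14) + r(5/7) + r(15/14) + ...].
Sum ≈ 5.4386.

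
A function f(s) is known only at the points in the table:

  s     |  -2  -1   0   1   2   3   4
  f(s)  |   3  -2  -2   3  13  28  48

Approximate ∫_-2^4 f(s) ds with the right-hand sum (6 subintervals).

Δs = 1.
Sum = 1·[(-2) + (-2) + 3 + 13 + 28 + 48] = 88.

88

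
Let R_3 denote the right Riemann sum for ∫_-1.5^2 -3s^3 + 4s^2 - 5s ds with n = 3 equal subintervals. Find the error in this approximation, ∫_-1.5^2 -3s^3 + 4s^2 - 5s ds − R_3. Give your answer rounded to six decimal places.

24.641782

Exact integral: ∫_-1.5^2 f(s) ds ≈ 2.58854167.
R_3 ≈ -22.05324074.
Error ≈ 2.58854167 − (-22.05324074) ≈ 24.641782.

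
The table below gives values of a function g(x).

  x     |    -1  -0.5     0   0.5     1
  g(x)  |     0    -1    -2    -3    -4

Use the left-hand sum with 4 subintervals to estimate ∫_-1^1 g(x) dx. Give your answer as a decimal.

-3

Δx = 0.5.
Sum = 0.5·[0 + (-1) + (-2) + (-3)] = -3.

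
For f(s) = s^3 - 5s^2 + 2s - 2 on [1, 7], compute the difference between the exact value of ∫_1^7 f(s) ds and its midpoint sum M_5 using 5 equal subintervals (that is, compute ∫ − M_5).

Exact integral: ∫_1^7 f(s) ds = 66.
M_5 = 60.96.
Error = 66 − 60.96 = 5.04.

5.04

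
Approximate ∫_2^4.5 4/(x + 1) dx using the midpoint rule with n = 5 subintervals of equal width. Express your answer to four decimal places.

Δx = (4.5 − 2)/5 = 0.5.
Midpoints: 2.25, 2.75, 3.25, 3.75, 4.25.
f(2.25) = 16/13, f(2.75) = 16/15, f(3.25) = 16/17, f(3.75) = 16/19, f(4.25) = 16/21.
Sum = Δx · [f(2.25) + f(2.75) + f(3.25) + f(3.75) + f(4.25)].
Sum ≈ 2.4213.

2.4213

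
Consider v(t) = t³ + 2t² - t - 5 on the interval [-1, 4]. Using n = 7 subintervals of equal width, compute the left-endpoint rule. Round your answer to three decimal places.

Δt = (4 − (-1))/7 = 5/7.
Left endpoints: -1, -2/7, 3/7, 8/7, 13/7, 18/7, 23/7.
v(-1) = -3, v(-2/7) = -1569/343, v(3/7) = -1709/343, v(8/7) = -699/343, v(13/7) = 2211/343, v(18/7) = 7771/343, v(23/7) = 16731/343.
Sum = Δt · [v(-1) + v(-2/7) + v(3/7) + ...].
Sum ≈ 45.204.

45.204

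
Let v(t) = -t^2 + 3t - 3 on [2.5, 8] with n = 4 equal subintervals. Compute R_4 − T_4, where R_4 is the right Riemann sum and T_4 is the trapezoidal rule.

R_4 = -125.42578125.
T_4 = -97.06640625.
R_4 − T_4 = -28.359375.

-28.359375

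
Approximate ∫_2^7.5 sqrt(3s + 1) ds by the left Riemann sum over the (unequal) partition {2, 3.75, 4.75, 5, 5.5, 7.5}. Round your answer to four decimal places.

19.4729

Subinterval widths: 1.75, 1, 0.25, 0.5, 2.
Left endpoints: 2, 3.75, 4.75, 5, 5.5.
f(2) ≈ 2.6458, f(3.75) ≈ 3.5000, f(4.75) ≈ 3.9051, f(5) ≈ 4.0000, f(5.5) ≈ 4.1833.
Sum = Σ Δs_i · f(s_i).
Sum ≈ 19.4729.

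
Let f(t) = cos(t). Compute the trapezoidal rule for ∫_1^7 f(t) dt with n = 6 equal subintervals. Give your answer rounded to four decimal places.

Δt = (7 − 1)/6 = 1.
f(1) ≈ 0.5403, f(2) ≈ -0.4161, f(3) ≈ -0.9900, f(4) ≈ -0.6536, f(5) ≈ 0.2837, f(6) ≈ 0.9602, f(7) ≈ 0.7539.
T_6 = (Δt/2)·[f(t_0) + 2f(t_1) + ... + 2f(t_{5}) + f(t_6)].
Sum ≈ -0.1688.

-0.1688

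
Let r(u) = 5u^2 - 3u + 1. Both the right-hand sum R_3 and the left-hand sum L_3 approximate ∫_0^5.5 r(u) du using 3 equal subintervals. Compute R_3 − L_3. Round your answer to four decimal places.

247.0417

R_3 ≈ 376.342593.
L_3 ≈ 129.300926.
R_3 − L_3 ≈ 247.0417.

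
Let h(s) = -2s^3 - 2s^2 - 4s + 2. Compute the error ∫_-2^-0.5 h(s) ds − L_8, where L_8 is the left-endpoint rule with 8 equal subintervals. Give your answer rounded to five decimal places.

Exact integral: ∫_-2^-0.5 h(s) ds = 13.21875.
L_8 ≈ 14.6030273.
Error ≈ 13.21875 − 14.6030273 ≈ -1.38428.

-1.38428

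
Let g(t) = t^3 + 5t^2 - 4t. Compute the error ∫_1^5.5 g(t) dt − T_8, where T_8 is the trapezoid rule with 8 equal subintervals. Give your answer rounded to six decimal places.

Exact integral: ∫_1^5.5 g(t) dt = 445.640625.
T_8 ≈ 449.14086914.
Error ≈ 445.640625 − 449.14086914 ≈ -3.500244.

-3.500244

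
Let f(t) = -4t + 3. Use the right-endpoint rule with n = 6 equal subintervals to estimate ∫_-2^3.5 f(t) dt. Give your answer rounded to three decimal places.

-10.083

Δt = (3.5 − (-2))/6 = 11/12.
Right endpoints: -13/12, -1/6, 0.75, 5/3, 31/12, 3.5.
f(-13/12) = 22/3, f(-1/6) = 11/3, f(0.75) = 0, f(5/3) = -11/3, f(31/12) = -22/3, f(3.5) = -11.
Sum = Δt · [f(-13/12) + f(-1/6) + f(0.75) + ...].
Sum ≈ -10.083.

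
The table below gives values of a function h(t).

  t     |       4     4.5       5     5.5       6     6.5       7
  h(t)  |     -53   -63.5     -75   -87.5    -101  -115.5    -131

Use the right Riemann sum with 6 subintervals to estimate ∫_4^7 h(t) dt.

-286.75

Δt = 0.5.
Sum = 0.5·[(-63.5) + (-75) + (-87.5) + (-101) + (-115.5) + (-131)] = -286.75.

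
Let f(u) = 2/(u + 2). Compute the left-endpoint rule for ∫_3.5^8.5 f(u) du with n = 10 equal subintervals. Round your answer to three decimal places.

1.338

Δu = (8.5 − 3.5)/10 = 0.5.
Left endpoints: 3.5, 4, 4.5, 5, 5.5, 6, 6.5, 7, 7.5, 8.
f(3.5) = 4/11, f(4) = 1/3, f(4.5) = 4/13, f(5) = 2/7, f(5.5) = 4/15, f(6) = 0.25, f(6.5) = 4/17, f(7) = 2/9, f(7.5) = 4/19, f(8) = 0.2.
Sum = Δu · [f(3.5) + f(4) + f(4.5) + ...].
Sum ≈ 1.338.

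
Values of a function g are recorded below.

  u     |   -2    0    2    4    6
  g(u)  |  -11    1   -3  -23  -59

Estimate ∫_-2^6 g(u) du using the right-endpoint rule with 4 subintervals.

-168

Δu = 2.
Sum = 2·[1 + (-3) + (-23) + (-59)] = -168.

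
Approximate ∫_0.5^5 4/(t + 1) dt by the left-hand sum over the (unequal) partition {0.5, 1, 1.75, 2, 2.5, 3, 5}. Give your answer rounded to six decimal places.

Subinterval widths: 0.5, 0.75, 0.25, 0.5, 0.5, 2.
Left endpoints: 0.5, 1, 1.75, 2, 2.5, 3.
f(0.5) = 8/3, f(1) = 2, f(1.75) = 16/11, f(2) = 4/3, f(2.5) = 8/7, f(3) = 1.
Sum = Σ Δt_i · f(t_i).
Sum ≈ 6.435065.

6.435065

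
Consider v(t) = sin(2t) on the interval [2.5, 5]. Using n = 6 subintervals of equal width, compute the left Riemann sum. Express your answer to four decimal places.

Δt = (5 − 2.5)/6 = 5/12.
Left endpoints: 2.5, 35/12, 10/3, 3.75, 25/6, 55/12.
v(2.5) ≈ -0.9589, v(35/12) ≈ -0.4348, v(10/3) ≈ 0.3742, v(3.75) ≈ 0.9380, v(25/6) ≈ 0.8873, v(55/12) ≈ 0.2553.
Sum = Δt · [v(2.5) + v(35/12) + v(10/3) + ...].
Sum ≈ 0.4421.

0.4421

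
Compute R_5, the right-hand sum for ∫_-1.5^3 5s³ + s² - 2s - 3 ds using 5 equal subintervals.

159.57

Δs = (3 − (-1.5))/5 = 0.9.
Right endpoints: -0.6, 0.3, 1.2, 2.1, 3.
f(-0.6) = -2.52, f(0.3) = -3.375, f(1.2) = 4.68, f(2.1) = 43.515, f(3) = 135.
Sum = Δs · [f(-0.6) + f(0.3) + f(1.2) + f(2.1) + f(3)].
Sum = 159.57.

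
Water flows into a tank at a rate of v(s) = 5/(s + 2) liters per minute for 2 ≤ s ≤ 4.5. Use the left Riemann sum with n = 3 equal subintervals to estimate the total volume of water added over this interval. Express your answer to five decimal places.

2.63903

Δs = (4.5 − 2)/3 = 5/6.
Left endpoints: 2, 17/6, 11/3.
v(2) = 1.25, v(17/6) = 30/29, v(11/3) = 15/17.
Sum = Δs · [v(2) + v(17/6) + v(11/3)].
Sum ≈ 2.63903.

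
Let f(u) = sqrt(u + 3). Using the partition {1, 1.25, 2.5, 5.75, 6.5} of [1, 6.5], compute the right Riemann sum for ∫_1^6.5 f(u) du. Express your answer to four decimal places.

Subinterval widths: 0.25, 1.25, 3.25, 0.75.
Right endpoints: 1.25, 2.5, 5.75, 6.5.
f(1.25) ≈ 2.0616, f(2.5) ≈ 2.3452, f(5.75) ≈ 2.9580, f(6.5) ≈ 3.0822.
Sum = Σ Δu_i · f(u_i).
Sum ≈ 15.3722.

15.3722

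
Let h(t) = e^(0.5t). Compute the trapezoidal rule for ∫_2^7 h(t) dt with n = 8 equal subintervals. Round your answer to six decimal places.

61.288282

Δt = (7 − 2)/8 = 0.625.
h(2) ≈ 2.718282, h(2.625) ≈ 3.715451, h(3.25) ≈ 5.078419, h(3.875) ≈ 6.941376, h(4.5) ≈ 9.487736, h(5.125) ≈ 12.968197, h(5.75) ≈ 17.725424, h(6.375) ≈ 24.227782, h(7) ≈ 33.115452.
T_8 = (Δt/2)·[h(t_0) + 2h(t_1) + ... + 2h(t_{7}) + h(t_8)].
Sum ≈ 61.288282.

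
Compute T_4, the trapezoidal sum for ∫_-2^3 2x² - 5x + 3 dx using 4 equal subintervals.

Δx = (3 − (-2))/4 = 1.25.
f(-2) = 21, f(-0.75) = 7.875, f(0.5) = 1, f(1.75) = 0.375, f(3) = 6.
T_4 = (Δx/2)·[f(x_0) + 2f(x_1) + 2f(x_2) + 2f(x_3) + f(x_4)].
Sum = 28.4375.

28.4375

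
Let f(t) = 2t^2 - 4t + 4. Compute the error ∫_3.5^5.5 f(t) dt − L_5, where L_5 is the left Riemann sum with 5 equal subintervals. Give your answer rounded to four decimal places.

Exact integral: ∫_3.5^5.5 f(t) dt ≈ 54.333333.
L_5 = 48.84.
Error ≈ 54.333333 − 48.84 ≈ 5.4933.

5.4933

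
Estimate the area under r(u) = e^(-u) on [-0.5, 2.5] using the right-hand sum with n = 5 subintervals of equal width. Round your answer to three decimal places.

1.143

Δu = (2.5 − (-0.5))/5 = 0.6.
Right endpoints: 0.1, 0.7, 1.3, 1.9, 2.5.
r(0.1) ≈ 0.905, r(0.7) ≈ 0.497, r(1.3) ≈ 0.273, r(1.9) ≈ 0.150, r(2.5) ≈ 0.082.
Sum = Δu · [r(0.1) + r(0.7) + r(1.3) + r(1.9) + r(2.5)].
Sum ≈ 1.143.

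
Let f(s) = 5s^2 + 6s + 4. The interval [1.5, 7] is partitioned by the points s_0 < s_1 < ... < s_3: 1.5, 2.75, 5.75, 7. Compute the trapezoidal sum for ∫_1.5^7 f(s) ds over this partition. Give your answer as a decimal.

754.046875

Subinterval widths: 1.25, 3, 1.25.
f(1.5) = 24.25, f(2.75) = 58.3125, f(5.75) = 203.8125, f(7) = 291.
On each subinterval the trapezoid contributes (Δs_i/2)·[f(s_{i-1}) + f(s_i)].
Sum = 754.046875.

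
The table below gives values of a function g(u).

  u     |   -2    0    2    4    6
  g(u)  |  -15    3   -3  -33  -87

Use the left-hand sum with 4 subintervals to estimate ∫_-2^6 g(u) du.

-96

Δu = 2.
Sum = 2·[(-15) + 3 + (-3) + (-33)] = -96.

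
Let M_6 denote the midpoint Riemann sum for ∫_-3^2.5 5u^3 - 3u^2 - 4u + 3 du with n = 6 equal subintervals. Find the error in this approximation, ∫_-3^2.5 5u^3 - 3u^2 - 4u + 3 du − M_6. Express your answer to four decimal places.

-2.5996

Exact integral: ∫_-3^2.5 f(u) du = -73.046875.
M_6 ≈ -70.447266.
Error ≈ -73.046875 − (-70.447266) ≈ -2.5996.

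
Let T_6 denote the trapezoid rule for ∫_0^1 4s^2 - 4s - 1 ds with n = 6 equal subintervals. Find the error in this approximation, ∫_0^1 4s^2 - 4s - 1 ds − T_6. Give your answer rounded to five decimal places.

-0.01852

Exact integral: ∫_0^1 f(s) ds ≈ -1.6666667.
T_6 ≈ -1.6481481.
Error ≈ -1.6666667 − (-1.6481481) ≈ -0.01852.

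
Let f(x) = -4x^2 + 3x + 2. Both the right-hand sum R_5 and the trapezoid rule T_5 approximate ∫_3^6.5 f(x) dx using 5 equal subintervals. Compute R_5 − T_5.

R_5 = -317.31.
T_5 = -274.435.
R_5 − T_5 = -42.875.

-42.875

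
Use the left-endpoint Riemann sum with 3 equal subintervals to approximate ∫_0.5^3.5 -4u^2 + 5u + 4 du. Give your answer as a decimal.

Δu = (3.5 − 0.5)/3 = 1.
Left endpoints: 0.5, 1.5, 2.5.
f(0.5) = 5.5, f(1.5) = 2.5, f(2.5) = -8.5.
Sum = Δu · [f(0.5) + f(1.5) + f(2.5)].
Sum = -0.5.

-0.5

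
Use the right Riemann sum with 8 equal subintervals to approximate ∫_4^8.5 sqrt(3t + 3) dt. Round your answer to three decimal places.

21.310

Δt = (8.5 − 4)/8 = 0.5625.
Right endpoints: 4.5625, 5.125, 5.6875, 6.25, 6.8125, 7.375, 7.9375, 8.5.
f(4.5625) ≈ 4.085, f(5.125) ≈ 4.287, f(5.6875) ≈ 4.479, f(6.25) ≈ 4.664, f(6.8125) ≈ 4.841, f(7.375) ≈ 5.012, f(7.9375) ≈ 5.178, f(8.5) ≈ 5.339.
Sum = Δt · [f(4.5625) + f(5.125) + f(5.6875) + ...].
Sum ≈ 21.310.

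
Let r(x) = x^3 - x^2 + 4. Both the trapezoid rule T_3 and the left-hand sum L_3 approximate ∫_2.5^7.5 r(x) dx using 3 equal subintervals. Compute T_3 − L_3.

296.875

T_3 ≈ 698.24074.
L_3 ≈ 401.36574.
T_3 − L_3 = 296.875.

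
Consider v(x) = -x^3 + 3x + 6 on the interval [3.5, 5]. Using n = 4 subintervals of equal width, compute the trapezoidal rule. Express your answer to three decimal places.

Δx = (5 − 3.5)/4 = 0.375.
v(3.5) = -26.375, v(3.875) = -20767/512, v(4.25) = -58.015625, v(4.625) = -40477/512, v(5) = -104.
T_4 = (Δx/2)·[v(x_0) + 2v(x_1) + 2v(x_2) + 2v(x_3) + v(x_4)].
Sum ≈ -91.058.

-91.058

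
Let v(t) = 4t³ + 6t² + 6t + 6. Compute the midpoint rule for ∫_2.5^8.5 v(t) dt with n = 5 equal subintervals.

Δt = (8.5 − 2.5)/5 = 1.2.
Midpoints: 3.1, 4.3, 5.5, 6.7, 7.9.
v(3.1) = 201.424, v(4.3) = 460.768, v(5.5) = 886, v(6.7) = 1518.592, v(7.9) = 2400.016.
Sum = Δt · [v(3.1) + v(4.3) + v(5.5) + v(6.7) + v(7.9)].
Sum = 6560.16.

6560.16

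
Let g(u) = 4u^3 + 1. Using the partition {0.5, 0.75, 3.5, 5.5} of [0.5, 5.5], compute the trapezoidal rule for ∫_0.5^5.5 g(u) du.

Subinterval widths: 0.25, 2.75, 2.
g(0.5) = 1.5, g(0.75) = 2.6875, g(3.5) = 172.5, g(5.5) = 666.5.
On each subinterval the trapezoid contributes (Δu_i/2)·[g(u_{i-1}) + g(u_i)].
Sum = 1080.40625.

1080.40625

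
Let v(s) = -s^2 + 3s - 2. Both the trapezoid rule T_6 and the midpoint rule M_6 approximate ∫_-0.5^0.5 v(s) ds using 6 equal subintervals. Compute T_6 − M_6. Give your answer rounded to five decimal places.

-0.00694

T_6 ≈ -2.0879630.
M_6 ≈ -2.0810185.
T_6 − M_6 ≈ -0.00694.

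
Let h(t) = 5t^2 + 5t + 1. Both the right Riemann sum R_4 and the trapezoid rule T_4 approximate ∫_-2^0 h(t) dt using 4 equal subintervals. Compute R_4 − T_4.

R_4 = 3.25.
T_4 = 5.75.
R_4 − T_4 = -2.5.

-2.5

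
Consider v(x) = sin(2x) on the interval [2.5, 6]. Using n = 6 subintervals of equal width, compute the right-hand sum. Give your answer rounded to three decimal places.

Δx = (6 − 2.5)/6 = 7/12.
Right endpoints: 37/12, 11/3, 4.25, 29/6, 65/12, 6.
v(37/12) ≈ -0.116, v(11/3) ≈ 0.867, v(4.25) ≈ 0.798, v(29/6) ≈ -0.240, v(65/12) ≈ -0.987, v(6) ≈ -0.537.
Sum = Δx · [v(37/12) + v(11/3) + v(4.25) + ...].
Sum ≈ -0.124.

-0.124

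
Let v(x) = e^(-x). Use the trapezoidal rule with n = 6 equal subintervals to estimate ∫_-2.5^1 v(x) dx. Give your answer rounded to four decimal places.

12.1478

Δx = (1 − (-2.5))/6 = 7/12.
v(-2.5) ≈ 12.1825, v(-23/12) ≈ 6.7983, v(-4/3) ≈ 3.7937, v(-0.75) ≈ 2.1170, v(-1/6) ≈ 1.1814, v(5/12) ≈ 0.6592, v(1) ≈ 0.3679.
T_6 = (Δx/2)·[v(x_0) + 2v(x_1) + ... + 2v(x_{5}) + v(x_6)].
Sum ≈ 12.1478.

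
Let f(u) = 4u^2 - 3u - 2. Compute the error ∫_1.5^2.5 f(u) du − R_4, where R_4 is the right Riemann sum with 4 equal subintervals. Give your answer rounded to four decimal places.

-1.6667

Exact integral: ∫_1.5^2.5 f(u) du ≈ 8.333333.
R_4 = 10.
Error ≈ 8.333333 − 10 ≈ -1.6667.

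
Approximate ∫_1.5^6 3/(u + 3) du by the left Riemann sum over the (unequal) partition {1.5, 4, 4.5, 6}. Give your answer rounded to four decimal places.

Subinterval widths: 2.5, 0.5, 1.5.
Left endpoints: 1.5, 4, 4.5.
f(1.5) = 2/3, f(4) = 3/7, f(4.5) = 0.4.
Sum = Σ Δu_i · f(u_i).
Sum ≈ 2.4810.

2.4810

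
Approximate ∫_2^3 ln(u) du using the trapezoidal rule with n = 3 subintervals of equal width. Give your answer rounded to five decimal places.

0.90800

Δu = (3 − 2)/3 = 1/3.
f(2) ≈ 0.69315, f(7/3) ≈ 0.84730, f(8/3) ≈ 0.98083, f(3) ≈ 1.09861.
T_3 = (Δu/2)·[f(u_0) + 2f(u_1) + 2f(u_2) + f(u_3)].
Sum ≈ 0.90800.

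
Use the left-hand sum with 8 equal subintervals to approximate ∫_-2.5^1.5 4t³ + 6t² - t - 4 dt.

Δt = (1.5 − (-2.5))/8 = 0.5.
Left endpoints: -2.5, -2, -1.5, -1, -0.5, 0, 0.5, 1.
f(-2.5) = -26.5, f(-2) = -10, f(-1.5) = -2.5, f(-1) = -1, f(-0.5) = -2.5, f(0) = -4, f(0.5) = -2.5, f(1) = 5.
Sum = Δt · [f(-2.5) + f(-2) + f(-1.5) + ...].
Sum = -22.

-22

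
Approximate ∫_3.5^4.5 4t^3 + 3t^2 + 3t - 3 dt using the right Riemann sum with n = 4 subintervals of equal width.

Δt = (4.5 − 3.5)/4 = 0.25.
Right endpoints: 3.75, 4, 4.25, 4.5.
f(3.75) = 261.375, f(4) = 313, f(4.25) = 371, f(4.5) = 435.75.
Sum = Δt · [f(3.75) + f(4) + f(4.25) + f(4.5)].
Sum = 345.28125.

345.28125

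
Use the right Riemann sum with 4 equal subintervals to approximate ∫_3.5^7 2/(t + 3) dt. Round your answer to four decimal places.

Δt = (7 − 3.5)/4 = 0.875.
Right endpoints: 4.375, 5.25, 6.125, 7.
f(4.375) = 16/59, f(5.25) = 8/33, f(6.125) = 16/73, f(7) = 0.2.
Sum = Δt · [f(4.375) + f(5.25) + f(6.125) + f(7)].
Sum ≈ 0.8162.

0.8162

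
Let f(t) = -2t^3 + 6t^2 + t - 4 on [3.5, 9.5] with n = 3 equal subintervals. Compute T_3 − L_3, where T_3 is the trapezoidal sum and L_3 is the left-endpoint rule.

T_3 = -2485.5.
L_3 = -1330.5.
T_3 − L_3 = -1155.

-1155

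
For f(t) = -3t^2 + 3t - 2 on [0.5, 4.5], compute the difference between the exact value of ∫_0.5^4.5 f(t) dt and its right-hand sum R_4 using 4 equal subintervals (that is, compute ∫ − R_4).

Exact integral: ∫_0.5^4.5 f(t) dt = -69.
R_4 = -95.
Error = -69 − (-95) = 26.

26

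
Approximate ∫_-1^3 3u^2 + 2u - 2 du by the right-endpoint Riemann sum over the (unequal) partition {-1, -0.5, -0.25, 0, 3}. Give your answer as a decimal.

90.796875

Subinterval widths: 0.5, 0.25, 0.25, 3.
Right endpoints: -0.5, -0.25, 0, 3.
f(-0.5) = -2.25, f(-0.25) = -2.3125, f(0) = -2, f(3) = 31.
Sum = Σ Δu_i · f(u_i).
Sum = 90.796875.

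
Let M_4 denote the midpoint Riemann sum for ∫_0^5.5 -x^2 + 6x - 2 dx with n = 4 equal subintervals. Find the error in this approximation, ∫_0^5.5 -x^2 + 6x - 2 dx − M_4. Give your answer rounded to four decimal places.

-0.8665

Exact integral: ∫_0^5.5 f(x) dx ≈ 24.291667.
M_4 ≈ 25.158203.
Error ≈ 24.291667 − 25.158203 ≈ -0.8665.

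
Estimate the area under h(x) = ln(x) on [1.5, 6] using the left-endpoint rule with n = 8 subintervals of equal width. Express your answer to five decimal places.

5.23936

Δx = (6 − 1.5)/8 = 0.5625.
Left endpoints: 1.5, 2.0625, 2.625, 3.1875, 3.75, 4.3125, 4.875, 5.4375.
h(1.5) ≈ 0.40547, h(2.0625) ≈ 0.72392, h(2.625) ≈ 0.96508, h(3.1875) ≈ 1.15924, h(3.75) ≈ 1.32176, h(4.3125) ≈ 1.46152, h(4.875) ≈ 1.58412, h(5.4375) ≈ 1.69332.
Sum = Δx · [h(1.5) + h(2.0625) + h(2.625) + ...].
Sum ≈ 5.23936.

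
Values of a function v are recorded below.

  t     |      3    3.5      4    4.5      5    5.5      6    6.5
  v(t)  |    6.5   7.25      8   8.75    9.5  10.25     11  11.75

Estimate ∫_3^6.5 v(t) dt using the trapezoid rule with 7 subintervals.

31.9375

Δt = 0.5.
T_7 = (0.5/2)·[6.5 + 2·7.25 + 2·8 + 2·8.75 + 2·9.5 + 2·10.25 + 2·11 + 11.75] = 31.9375.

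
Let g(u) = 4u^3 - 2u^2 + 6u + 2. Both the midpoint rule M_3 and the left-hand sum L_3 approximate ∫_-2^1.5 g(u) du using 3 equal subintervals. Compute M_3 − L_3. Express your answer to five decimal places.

M_3 ≈ -14.7858796.
L_3 ≈ -61.5740741.
M_3 − L_3 ≈ 46.78819.

46.78819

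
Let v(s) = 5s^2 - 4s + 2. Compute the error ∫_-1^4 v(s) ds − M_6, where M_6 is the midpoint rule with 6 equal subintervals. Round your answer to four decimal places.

Exact integral: ∫_-1^4 v(s) ds ≈ 88.333333.
M_6 ≈ 86.886574.
Error ≈ 88.333333 − 86.886574 ≈ 1.4468.

1.4468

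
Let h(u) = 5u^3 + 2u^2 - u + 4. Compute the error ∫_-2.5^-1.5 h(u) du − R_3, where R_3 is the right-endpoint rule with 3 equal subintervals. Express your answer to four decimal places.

-8.1898

Exact integral: ∫_-2.5^-1.5 h(u) du ≈ -28.333333.
R_3 ≈ -20.143519.
Error ≈ -28.333333 − (-20.143519) ≈ -8.1898.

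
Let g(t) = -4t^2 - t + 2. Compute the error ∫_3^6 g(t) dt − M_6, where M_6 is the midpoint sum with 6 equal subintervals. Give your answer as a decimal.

-0.25

Exact integral: ∫_3^6 g(t) dt = -259.5.
M_6 = -259.25.
Error = -259.5 − (-259.25) = -0.25.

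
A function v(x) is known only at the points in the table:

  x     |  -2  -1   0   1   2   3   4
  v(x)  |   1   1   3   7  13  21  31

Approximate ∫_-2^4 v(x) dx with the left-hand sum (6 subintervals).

46

Δx = 1.
Sum = 1·[1 + 1 + 3 + 7 + 13 + 21] = 46.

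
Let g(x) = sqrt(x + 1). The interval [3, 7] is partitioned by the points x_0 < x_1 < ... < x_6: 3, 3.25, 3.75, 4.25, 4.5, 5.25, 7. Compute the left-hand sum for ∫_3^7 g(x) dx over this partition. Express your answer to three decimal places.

Subinterval widths: 0.25, 0.5, 0.5, 0.25, 0.75, 1.75.
Left endpoints: 3, 3.25, 3.75, 4.25, 4.5, 5.25.
g(3) ≈ 2.000, g(3.25) ≈ 2.062, g(3.75) ≈ 2.179, g(4.25) ≈ 2.291, g(4.5) ≈ 2.345, g(5.25) ≈ 2.500.
Sum = Σ Δx_i · g(x_i).
Sum ≈ 9.327.

9.327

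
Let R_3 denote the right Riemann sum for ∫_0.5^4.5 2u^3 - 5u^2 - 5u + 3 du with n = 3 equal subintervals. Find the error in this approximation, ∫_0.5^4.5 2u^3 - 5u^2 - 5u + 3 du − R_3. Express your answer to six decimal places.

-53.185185

Exact integral: ∫_0.5^4.5 f(u) du ≈ 15.33333333.
R_3 ≈ 68.51851852.
Error ≈ 15.33333333 − 68.51851852 ≈ -53.185185.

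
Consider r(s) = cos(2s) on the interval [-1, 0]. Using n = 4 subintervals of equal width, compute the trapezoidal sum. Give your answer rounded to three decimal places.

Δs = (0 − (-1))/4 = 0.25.
r(-1) ≈ -0.416, r(-0.75) ≈ 0.071, r(-0.5) ≈ 0.540, r(-0.25) ≈ 0.878, r(0) ≈ 1.000.
T_4 = (Δs/2)·[r(s_0) + 2r(s_1) + 2r(s_2) + 2r(s_3) + r(s_4)].
Sum ≈ 0.445.

0.445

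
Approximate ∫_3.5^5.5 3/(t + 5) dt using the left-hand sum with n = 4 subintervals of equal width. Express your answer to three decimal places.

0.651

Δt = (5.5 − 3.5)/4 = 0.5.
Left endpoints: 3.5, 4, 4.5, 5.
f(3.5) = 6/17, f(4) = 1/3, f(4.5) = 6/19, f(5) = 0.3.
Sum = Δt · [f(3.5) + f(4) + f(4.5) + f(5)].
Sum ≈ 0.651.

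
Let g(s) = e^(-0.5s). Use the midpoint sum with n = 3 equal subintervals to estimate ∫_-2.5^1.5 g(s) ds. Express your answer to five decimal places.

5.92561

Δs = (1.5 − (-2.5))/3 = 4/3.
Midpoints: -11/6, -0.5, 5/6.
g(-11/6) ≈ 2.50094, g(-0.5) ≈ 1.28403, g(5/6) ≈ 0.65924.
Sum = Δs · [g(-11/6) + g(-0.5) + g(5/6)].
Sum ≈ 5.92561.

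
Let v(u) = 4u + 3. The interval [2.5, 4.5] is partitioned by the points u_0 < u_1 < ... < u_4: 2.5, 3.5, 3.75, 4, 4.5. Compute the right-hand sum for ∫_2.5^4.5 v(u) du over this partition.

Subinterval widths: 1, 0.25, 0.25, 0.5.
Right endpoints: 3.5, 3.75, 4, 4.5.
v(3.5) = 17, v(3.75) = 18, v(4) = 19, v(4.5) = 21.
Sum = Σ Δu_i · v(u_i).
Sum = 36.75.

36.75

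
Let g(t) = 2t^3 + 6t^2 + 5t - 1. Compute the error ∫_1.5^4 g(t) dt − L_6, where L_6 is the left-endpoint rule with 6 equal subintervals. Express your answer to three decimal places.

43.424

Exact integral: ∫_1.5^4 g(t) dt = 278.59375.
L_6 ≈ 235.16927.
Error ≈ 278.59375 − 235.16927 ≈ 43.424.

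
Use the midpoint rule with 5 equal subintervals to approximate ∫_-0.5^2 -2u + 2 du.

Δu = (2 − (-0.5))/5 = 0.5.
Midpoints: -0.25, 0.25, 0.75, 1.25, 1.75.
f(-0.25) = 2.5, f(0.25) = 1.5, f(0.75) = 0.5, f(1.25) = -0.5, f(1.75) = -1.5.
Sum = Δu · [f(-0.25) + f(0.25) + f(0.75) + f(1.25) + f(1.75)].
Sum = 1.25.

1.25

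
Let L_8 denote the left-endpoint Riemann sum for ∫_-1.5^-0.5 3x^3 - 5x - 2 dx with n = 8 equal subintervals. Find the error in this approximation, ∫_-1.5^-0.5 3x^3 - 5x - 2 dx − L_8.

0.3203125

Exact integral: ∫_-1.5^-0.5 f(x) dx = -0.75.
L_8 = -1.0703125.
Error = -0.75 − (-1.0703125) = 0.3203125.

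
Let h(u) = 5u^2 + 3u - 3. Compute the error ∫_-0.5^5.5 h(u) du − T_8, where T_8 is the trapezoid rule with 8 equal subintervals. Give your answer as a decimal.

Exact integral: ∫_-0.5^5.5 h(u) du = 304.5.
T_8 = 307.3125.
Error = 304.5 − 307.3125 = -2.8125.

-2.8125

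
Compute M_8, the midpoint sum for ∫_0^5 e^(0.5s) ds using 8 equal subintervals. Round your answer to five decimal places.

Δs = (5 − 0)/8 = 0.625.
Midpoints: 0.3125, 0.9375, 1.5625, 2.1875, 2.8125, 3.4375, 4.0625, 4.6875.
f(0.3125) ≈ 1.16912, f(0.9375) ≈ 1.59800, f(1.5625) ≈ 2.18420, f(2.1875) ≈ 2.98545, f(2.8125) ≈ 4.08062, f(3.4375) ≈ 5.57755, f(4.0625) ≈ 7.62361, f(4.6875) ≈ 10.42024.
Sum = Δs · [f(0.3125) + f(0.9375) + f(1.5625) + ...].
Sum ≈ 22.27424.

22.27424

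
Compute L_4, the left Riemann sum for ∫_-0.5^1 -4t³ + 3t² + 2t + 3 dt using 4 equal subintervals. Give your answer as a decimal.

Δt = (1 − (-0.5))/4 = 0.375.
Left endpoints: -0.5, -0.125, 0.25, 0.625.
f(-0.5) = 3.25, f(-0.125) = 2.8046875, f(0.25) = 3.625, f(0.625) = 4.4453125.
Sum = Δt · [f(-0.5) + f(-0.125) + f(0.25) + f(0.625)].
Sum = 5.296875.

5.296875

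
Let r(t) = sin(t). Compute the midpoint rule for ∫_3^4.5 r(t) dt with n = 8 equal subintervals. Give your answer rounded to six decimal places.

-0.780339

Δt = (4.5 − 3)/8 = 0.1875.
Midpoints: 3.09375, 3.28125, 3.46875, 3.65625, 3.84375, 4.03125, 4.21875, 4.40625.
r(3.09375) ≈ 0.047824, r(3.28125) ≈ -0.139204, r(3.46875) ≈ -0.321352, r(3.65625) ≈ -0.492237, r(3.84375) ≈ -0.645866, r(4.03125) ≈ -0.776856, r(4.21875) ≈ -0.880614, r(4.40625) ≈ -0.953504.
Sum = Δt · [r(3.09375) + r(3.28125) + r(3.46875) + ...].
Sum ≈ -0.780339.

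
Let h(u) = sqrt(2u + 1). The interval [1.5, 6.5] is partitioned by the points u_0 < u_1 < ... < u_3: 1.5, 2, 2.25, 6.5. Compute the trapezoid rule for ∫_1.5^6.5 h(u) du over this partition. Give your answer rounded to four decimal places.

Subinterval widths: 0.5, 0.25, 4.25.
h(1.5) ≈ 2.0000, h(2) ≈ 2.2361, h(2.25) ≈ 2.3452, h(6.5) ≈ 3.7417.
On each subinterval the trapezoid contributes (Δu_i/2)·[h(u_{i-1}) + h(u_i)].
Sum ≈ 14.5663.

14.5663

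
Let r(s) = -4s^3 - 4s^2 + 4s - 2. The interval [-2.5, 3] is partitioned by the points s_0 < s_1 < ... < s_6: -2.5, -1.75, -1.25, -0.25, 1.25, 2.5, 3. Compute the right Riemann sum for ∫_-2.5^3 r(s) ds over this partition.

-188.734375

Subinterval widths: 0.75, 0.5, 1, 1.5, 1.25, 0.5.
Right endpoints: -1.75, -1.25, -0.25, 1.25, 2.5, 3.
r(-1.75) = 0.1875, r(-1.25) = -5.4375, r(-0.25) = -3.1875, r(1.25) = -11.0625, r(2.5) = -79.5, r(3) = -134.
Sum = Σ Δs_i · r(s_i).
Sum = -188.734375.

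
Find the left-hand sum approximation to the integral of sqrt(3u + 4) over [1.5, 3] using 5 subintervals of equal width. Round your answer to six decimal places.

4.804777

Δu = (3 − 1.5)/5 = 0.3.
Left endpoints: 1.5, 1.8, 2.1, 2.4, 2.7.
f(1.5) ≈ 2.915476, f(1.8) ≈ 3.065942, f(2.1) ≈ 3.209361, f(2.4) ≈ 3.346640, f(2.7) ≈ 3.478505.
Sum = Δu · [f(1.5) + f(1.8) + f(2.1) + f(2.4) + f(2.7)].
Sum ≈ 4.804777.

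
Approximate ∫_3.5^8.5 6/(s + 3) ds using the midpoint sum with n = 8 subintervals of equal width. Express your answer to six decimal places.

3.421700

Δs = (8.5 − 3.5)/8 = 0.625.
Midpoints: 3.8125, 4.4375, 5.0625, 5.6875, 6.3125, 6.9375, 7.5625, 8.1875.
f(3.8125) = 96/109, f(4.4375) = 96/119, f(5.0625) = 32/43, f(5.6875) = 96/139, f(6.3125) = 96/149, f(6.9375) = 32/53, f(7.5625) = 96/169, f(8.1875) = 96/179.
Sum = Δs · [f(3.8125) + f(4.4375) + f(5.0625) + ...].
Sum ≈ 3.421700.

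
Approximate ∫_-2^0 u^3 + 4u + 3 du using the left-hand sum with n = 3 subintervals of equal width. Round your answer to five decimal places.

Δu = (0 − (-2))/3 = 2/3.
Left endpoints: -2, -4/3, -2/3.
f(-2) = -13, f(-4/3) = -127/27, f(-2/3) = 1/27.
Sum = Δu · [f(-2) + f(-4/3) + f(-2/3)].
Sum ≈ -11.77778.

-11.77778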